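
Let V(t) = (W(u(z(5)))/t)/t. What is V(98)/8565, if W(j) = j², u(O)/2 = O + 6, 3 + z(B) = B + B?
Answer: 169/20564565 ≈ 8.2180e-6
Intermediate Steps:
z(B) = -3 + 2*B (z(B) = -3 + (B + B) = -3 + 2*B)
u(O) = 12 + 2*O (u(O) = 2*(O + 6) = 2*(6 + O) = 12 + 2*O)
V(t) = 676/t² (V(t) = ((12 + 2*(-3 + 2*5))²/t)/t = ((12 + 2*(-3 + 10))²/t)/t = ((12 + 2*7)²/t)/t = ((12 + 14)²/t)/t = (26²/t)/t = (676/t)/t = 676/t²)
V(98)/8565 = (676/98²)/8565 = (676*(1/9604))*(1/8565) = (169/2401)*(1/8565) = 169/20564565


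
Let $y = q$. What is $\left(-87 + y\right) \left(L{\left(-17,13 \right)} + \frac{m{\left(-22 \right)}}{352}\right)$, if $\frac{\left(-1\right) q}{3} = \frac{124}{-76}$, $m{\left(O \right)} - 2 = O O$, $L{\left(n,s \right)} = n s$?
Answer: $\frac{7537335}{418} \approx 18032.0$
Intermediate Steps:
$m{\left(O \right)} = 2 + O^{2}$ ($m{\left(O \right)} = 2 + O O = 2 + O^{2}$)
$q = \frac{93}{19}$ ($q = - 3 \frac{124}{-76} = - 3 \cdot 124 \left(- \frac{1}{76}\right) = \left(-3\right) \left(- \frac{31}{19}\right) = \frac{93}{19} \approx 4.8947$)
$y = \frac{93}{19} \approx 4.8947$
$\left(-87 + y\right) \left(L{\left(-17,13 \right)} + \frac{m{\left(-22 \right)}}{352}\right) = \left(-87 + \frac{93}{19}\right) \left(\left(-17\right) 13 + \frac{2 + \left(-22\right)^{2}}{352}\right) = - \frac{1560 \left(-221 + \left(2 + 484\right) \frac{1}{352}\right)}{19} = - \frac{1560 \left(-221 + 486 \cdot \frac{1}{352}\right)}{19} = - \frac{1560 \left(-221 + \frac{243}{176}\right)}{19} = \left(- \frac{1560}{19}\right) \left(- \frac{38653}{176}\right) = \frac{7537335}{418}$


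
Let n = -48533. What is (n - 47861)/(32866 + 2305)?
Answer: -96394/35171 ≈ -2.7407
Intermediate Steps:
(n - 47861)/(32866 + 2305) = (-48533 - 47861)/(32866 + 2305) = -96394/35171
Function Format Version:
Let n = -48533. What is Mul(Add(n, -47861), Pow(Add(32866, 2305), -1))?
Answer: Rational(-96394, 35171) ≈ -2.7407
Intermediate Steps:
Mul(Add(n, -47861), Pow(Add(32866, 2305), -1)) = Mul(Add(-48533, -47861), Pow(Add(32866, 2305), -1)) = Mul(-96394, Pow(35171, -1)) = Mul(-96394, Rational(1, 35171)) = Rational(-96394, 35171)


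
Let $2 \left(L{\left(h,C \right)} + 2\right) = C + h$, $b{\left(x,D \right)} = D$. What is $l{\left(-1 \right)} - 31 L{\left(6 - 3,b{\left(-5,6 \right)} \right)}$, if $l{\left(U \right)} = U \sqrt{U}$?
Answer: $- \frac{155}{2} - i \approx -77.5 - 1.0 i$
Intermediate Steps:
$l{\left(U \right)} = U^{\frac{3}{2}}$
$L{\left(h,C \right)} = -2 + \frac{C}{2} + \frac{h}{2}$ ($L{\left(h,C \right)} = -2 + \frac{C + h}{2} = -2 + \left(\frac{C}{2} + \frac{h}{2}\right) = -2 + \frac{C}{2} + \frac{h}{2}$)
$l{\left(-1 \right)} - 31 L{\left(6 - 3,b{\left(-5,6 \right)} \right)} = \left(-1\right)^{\frac{3}{2}} - 31 \left(-2 + \frac{1}{2} \cdot 6 + \frac{6 - 3}{2}\right) = - i - 31 \left(-2 + 3 + \frac{6 - 3}{2}\right) = - i - 31 \left(-2 + 3 + \frac{1}{2} \cdot 3\right) = - i - 31 \left(-2 + 3 + \frac{3}{2}\right) = - i - \frac{155}{2} = - \frac{155}{2} - i$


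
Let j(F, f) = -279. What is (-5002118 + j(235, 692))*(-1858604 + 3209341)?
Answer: -6756922716589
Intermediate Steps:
(-5002118 + j(235, 692))*(-1858604 + 3209341) = (-5002118 - 279)*(-1858604 + 3209341) = -5002397*1350737 = -6756922716589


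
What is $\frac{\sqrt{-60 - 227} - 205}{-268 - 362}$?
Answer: $\frac{41}{126} - \frac{i \sqrt{287}}{630} \approx 0.3254 - 0.026891 i$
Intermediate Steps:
$\frac{\sqrt{-60 - 227} - 205}{-268 - 362} = \frac{\sqrt{-287} - 205}{-630} = \left(i \sqrt{287} - 205\right) \left(- \frac{1}{630}\right) = \left(-205 + i \sqrt{287}\right) \left(- \frac{1}{630}\right) = \frac{41}{126} - \frac{i \sqrt{287}}{630}$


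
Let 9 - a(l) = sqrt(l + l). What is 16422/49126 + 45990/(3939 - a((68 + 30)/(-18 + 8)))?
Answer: 148258183407/12317323381 - 160965*I*sqrt(10)/38612299 ≈ 12.037 - 0.013183*I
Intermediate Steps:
a(l) = 9 - sqrt(2)*sqrt(l) (a(l) = 9 - sqrt(l + l) = 9 - sqrt(2*l) = 9 - sqrt(2)*sqrt(l))
16422/49126 + 45990/(3939 - a((68 + 30)/(-18 + 8))) = 16422/49126 + 45990/(3939 - (9 - sqrt(2)*sqrt((68 + 30)/(-18 + 8)))) = 16422*(1/49126) + 45990/(3939 - (9 - sqrt(2)*sqrt(98/(-10)))) = 1173/3509 + 45990/(3939 - (9 - sqrt(2)*sqrt(98*(-1/10)))) = 1173/3509 + 45990/(3939 - (9 - sqrt(2)*sqrt(-49/5))) = 1173/3509 + 45990/(3939 - (9 - sqrt(2)*7*I*sqrt(5)/5)) = 1173/3509 + 45990/(3939 - (9 - 7*I*sqrt(10)/5)) = 1173/3509 + 45990/(3939 + (-9 + 7*I*sqrt(10)/5)) = 1173/3509 + 45990/(3930 + 7*I*sqrt(10)/5)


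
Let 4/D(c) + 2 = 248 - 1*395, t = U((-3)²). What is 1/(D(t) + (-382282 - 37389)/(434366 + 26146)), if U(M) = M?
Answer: -68616288/64373027 ≈ -1.0659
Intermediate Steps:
t = 9 (t = (-3)² = 9)
D(c) = -4/149 (D(c) = 4/(-2 + (248 - 1*395)) = 4/(-2 + (248 - 395)) = 4/(-2 - 147) = 4/(-149) = 4*(-1/149) = -4/149)
1/(D(t) + (-382282 - 37389)/(434366 + 26146)) = 1/(-4/149 + (-382282 - 37389)/(434366 + 26146)) = 1/(-4/149 - 419671/460512) = 1/(-64373027/68616288) = -68616288/64373027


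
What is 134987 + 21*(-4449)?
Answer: 41558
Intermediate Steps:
134987 + 21*(-4449) = 134987 - 93429 = 41558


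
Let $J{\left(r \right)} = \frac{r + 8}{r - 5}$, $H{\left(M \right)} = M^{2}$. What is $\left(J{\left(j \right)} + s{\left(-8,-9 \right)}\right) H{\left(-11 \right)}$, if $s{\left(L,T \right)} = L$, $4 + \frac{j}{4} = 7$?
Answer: $- \frac{4356}{7} \approx -622.29$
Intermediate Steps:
$j = 12$ ($j = -16 + 4 \cdot 7 = -16 + 28 = 12$)
$J{\left(r \right)} = \frac{8 + r}{-5 + r}$
$\left(J{\left(j \right)} + s{\left(-8,-9 \right)}\right) H{\left(-11 \right)} = \left(\frac{8 + 12}{-5 + 12} - 8\right) \left(-11\right)^{2} = \left(\frac{1}{7} \cdot 20 - 8\right) 121 = \left(\frac{20}{7} - 8\right) 121 = \left(- \frac{36}{7}\right) 121 = - \frac{4356}{7}$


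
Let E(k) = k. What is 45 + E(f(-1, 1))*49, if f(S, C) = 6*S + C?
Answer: -200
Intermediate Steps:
f(S, C) = C + 6*S
45 + E(f(-1, 1))*49 = 45 + (1 + 6*(-1))*49 = 45 + (1 - 6)*49 = 45 - 5*49 = 45 - 245 = -200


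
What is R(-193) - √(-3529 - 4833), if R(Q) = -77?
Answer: -77 - I*√8362 ≈ -77.0 - 91.444*I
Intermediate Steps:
R(-193) - √(-3529 - 4833) = -77 - √(-3529 - 4833) = -77 - √(-8362) = -77 - I*√8362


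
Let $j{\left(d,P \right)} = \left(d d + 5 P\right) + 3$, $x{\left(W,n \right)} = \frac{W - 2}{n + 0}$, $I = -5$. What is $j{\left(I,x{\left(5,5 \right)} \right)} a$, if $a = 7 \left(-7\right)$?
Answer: $-1519$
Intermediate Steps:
$x{\left(W,n \right)} = \frac{-2 + W}{n}$
$a = -49$
$j{\left(d,P \right)} = 3 + d^{2} + 5 P$ ($j{\left(d,P \right)} = \left(d^{2} + 5 P\right) + 3 = 3 + d^{2} + 5 P$)
$j{\left(I,x{\left(5,5 \right)} \right)} a = \left(3 + \left(-5\right)^{2} + 5 \frac{-2 + 5}{5}\right) \left(-49\right) = \left(3 + 25 + 5 \cdot \frac{1}{5} \cdot 3\right) \left(-49\right) = \left(3 + 25 + 5 \cdot \frac{3}{5}\right) \left(-49\right) = \left(3 + 25 + 3\right) \left(-49\right) = 31 \left(-49\right) = -1519$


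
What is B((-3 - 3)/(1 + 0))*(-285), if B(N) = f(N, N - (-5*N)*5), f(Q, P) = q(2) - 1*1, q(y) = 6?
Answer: -1425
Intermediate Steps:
f(Q, P) = 5 (f(Q, P) = 6 - 1*1 = 6 - 1 = 5)
B(N) = 5
B((-3 - 3)/(1 + 0))*(-285) = 5*(-285) = -1425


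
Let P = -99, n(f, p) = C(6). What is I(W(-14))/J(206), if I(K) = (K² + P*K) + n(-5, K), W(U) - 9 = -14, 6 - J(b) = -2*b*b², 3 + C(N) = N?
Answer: 523/17483638 ≈ 2.9914e-5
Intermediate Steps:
C(N) = -3 + N
n(f, p) = 3 (n(f, p) = -3 + 6 = 3)
J(b) = 6 + 2*b³ (J(b) = 6 - (-2)*b*b² = 6 - (-2)*b³ = 6 + 2*b³)
W(U) = -5 (W(U) = 9 - 14 = -5)
I(K) = 3 + K² - 99*K (I(K) = (K² - 99*K) + 3 = 3 + K² - 99*K)
I(W(-14))/J(206) = (3 + (-5)² - 99*(-5))/(6 + 2*206³) = (3 + 25 + 495)/(6 + 2*8741816) = 523/(6 + 17483632) = 523/17483638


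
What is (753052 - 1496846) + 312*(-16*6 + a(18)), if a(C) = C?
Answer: -768130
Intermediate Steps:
(753052 - 1496846) + 312*(-16*6 + a(18)) = (753052 - 1496846) + 312*(-16*6 + 18) = -743794 + 312*(-96 + 18) = -743794 + 312*(-78) = -743794 - 24336 = -768130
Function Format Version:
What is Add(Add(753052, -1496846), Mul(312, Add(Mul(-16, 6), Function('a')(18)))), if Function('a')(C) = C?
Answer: -768130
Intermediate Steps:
Add(Add(753052, -1496846), Mul(312, Add(Mul(-16, 6), Function('a')(18)))) = Add(Add(753052, -1496846), Mul(312, Add(Mul(-16, 6), 18))) = Add(-743794, Mul(312, Add(-96, 18))) = Add(-743794, Mul(312, -78)) = Add(-743794, -24336) = -768130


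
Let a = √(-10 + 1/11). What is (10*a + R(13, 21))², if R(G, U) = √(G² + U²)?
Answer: -4190/11 + 20*I*√731390/11 ≈ -380.91 + 1554.9*I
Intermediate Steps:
a = I*√1199/11 (a = √(-10 + 1/11) = √(-109/11) = I*√1199/11 ≈ 3.1479*I)
(10*a + R(13, 21))² = (10*(I*√1199/11) + √(13² + 21²))² = (10*I*√1199/11 + √(169 + 441))² = (10*I*√1199/11 + √610)² = (√610 + 10*I*√1199/11)²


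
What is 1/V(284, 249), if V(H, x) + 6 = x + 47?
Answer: 1/290 ≈ 0.0034483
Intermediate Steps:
V(H, x) = 41 + x (V(H, x) = -6 + (x + 47) = -6 + (47 + x) = 41 + x)
1/V(284, 249) = 1/(41 + 249) = 1/290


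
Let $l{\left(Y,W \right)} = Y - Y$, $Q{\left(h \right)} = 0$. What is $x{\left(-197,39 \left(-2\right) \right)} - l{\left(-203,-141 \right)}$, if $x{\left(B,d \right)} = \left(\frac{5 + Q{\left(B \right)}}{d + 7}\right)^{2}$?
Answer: $\frac{25}{5041} \approx 0.0049593$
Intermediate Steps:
$l{\left(Y,W \right)} = 0$
$x{\left(B,d \right)} = \frac{25}{\left(7 + d\right)^{2}}$ ($x{\left(B,d \right)} = \left(\frac{5 + 0}{d + 7}\right)^{2} = \left(\frac{5}{7 + d}\right)^{2} = \frac{25}{\left(7 + d\right)^{2}}$)
$x{\left(-197,39 \left(-2\right) \right)} - l{\left(-203,-141 \right)} = \frac{25}{\left(7 + 39 \left(-2\right)\right)^{2}} - 0 = \frac{25}{\left(7 - 78\right)^{2}} + 0 = \frac{25}{5041} + 0 = \frac{25}{5041}$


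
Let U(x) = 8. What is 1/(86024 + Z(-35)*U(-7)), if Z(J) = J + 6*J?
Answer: 1/84064 ≈ 1.1896e-5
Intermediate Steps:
Z(J) = 7*J
1/(86024 + Z(-35)*U(-7)) = 1/(86024 + (7*(-35))*8) = 1/(86024 - 245*8) = 1/(86024 - 1960) = 1/84064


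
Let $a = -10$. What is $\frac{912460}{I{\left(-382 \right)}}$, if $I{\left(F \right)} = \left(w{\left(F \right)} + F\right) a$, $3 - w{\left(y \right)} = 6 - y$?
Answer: $\frac{91246}{767} \approx 118.96$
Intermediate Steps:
$w{\left(y \right)} = -3 + y$ ($w{\left(y \right)} = 3 - \left(6 - y\right) = 3 + \left(-6 + y\right) = -3 + y$)
$I{\left(F \right)} = 30 - 20 F$ ($I{\left(F \right)} = \left(\left(-3 + F\right) + F\right) \left(-10\right) = \left(-3 + 2 F\right) \left(-10\right) = 30 - 20 F$)
$\frac{912460}{I{\left(-382 \right)}} = \frac{912460}{30 - -7640} = \frac{912460}{30 + 7640} = \frac{912460}{7670} = 912460 \cdot \frac{1}{7670} = \frac{91246}{767}$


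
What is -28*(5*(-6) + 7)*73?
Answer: 47012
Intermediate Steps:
-28*(5*(-6) + 7)*73 = -28*(-30 + 7)*73 = -28*(-23)*73 = 644*73 = 47012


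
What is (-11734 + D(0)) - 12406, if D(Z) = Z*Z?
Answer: -24140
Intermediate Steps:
D(Z) = Z²
(-11734 + D(0)) - 12406 = (-11734 + 0²) - 12406 = (-11734 + 0) - 12406 = -11734 - 12406 = -24140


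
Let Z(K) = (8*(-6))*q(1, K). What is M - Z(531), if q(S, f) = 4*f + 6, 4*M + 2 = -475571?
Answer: -66613/4 ≈ -16653.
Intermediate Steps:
M = -475573/4 (M = -½ + (¼)*(-475571) = -½ - 475571/4 = -475573/4 ≈ -1.1889e+5)
q(S, f) = 6 + 4*f
Z(K) = -288 - 192*K (Z(K) = (8*(-6))*(6 + 4*K) = -48*(6 + 4*K) = -288 - 192*K)
M - Z(531) = -475573/4 - (-288 - 192*531) = -475573/4 - (-288 - 101952) = -475573/4 - 1*(-102240) = -475573/4 + 102240 = -66613/4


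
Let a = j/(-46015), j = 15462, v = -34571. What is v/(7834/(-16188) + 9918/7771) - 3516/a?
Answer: -224196821030432/6759509655 ≈ -33168.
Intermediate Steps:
a = -15462/46015 (a = 15462/(-46015) = 15462*(-1/46015) = -15462/46015 ≈ -0.33602)
v/(7834/(-16188) + 9918/7771) - 3516/a = -34571/(7834/(-16188) + 9918/7771) - 3516/(-15462/46015) = -34571/(7834*(-1/16188) + 9918*(1/7771)) - 3516*(-46015/15462) = -34571/(-3917/8094 + 522/409) + 26964790/2577 = -34571/2623015/3310446 + 26964790/2577 = -34571*3310446/2623015 + 26964790/2577 = -114445428666/2623015 + 26964790/2577 = -224196821030432/6759509655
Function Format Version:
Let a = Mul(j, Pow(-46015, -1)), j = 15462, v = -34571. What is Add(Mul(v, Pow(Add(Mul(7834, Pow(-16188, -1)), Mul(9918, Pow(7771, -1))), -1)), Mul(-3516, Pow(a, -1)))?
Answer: Rational(-224196821030432, 6759509655) ≈ -33168.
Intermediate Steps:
a = Rational(-15462, 46015) (a = Mul(15462, Pow(-46015, -1)) = Mul(15462, Rational(-1, 46015)) = Rational(-15462, 46015) ≈ -0.33602)
Add(Mul(v, Pow(Add(Mul(7834, Pow(-16188, -1)), Mul(9918, Pow(7771, -1))), -1)), Mul(-3516, Pow(a, -1))) = Add(Mul(-34571, Pow(Add(Mul(7834, Pow(-16188, -1)), Mul(9918, Pow(7771, -1))), -1)), Mul(-3516, Pow(Rational(-15462, 46015), -1))) = Add(Mul(-34571, Pow(Add(Mul(7834, Rational(-1, 16188)), Mul(9918, Rational(1, 7771))), -1)), Mul(-3516, Rational(-46015, 15462))) = Add(Mul(-34571, Pow(Add(Rational(-3917, 8094), Rational(522, 409)), -1)), Rational(26964790, 2577)) = Add(Mul(-34571, Pow(Rational(2623015, 3310446), -1)), Rational(26964790, 2577)) = Add(Mul(-34571, Rational(3310446, 2623015)), Rational(26964790, 2577)) = Add(Rational(-114445428666, 2623015), Rational(26964790, 2577)) = Rational(-224196821030432, 6759509655)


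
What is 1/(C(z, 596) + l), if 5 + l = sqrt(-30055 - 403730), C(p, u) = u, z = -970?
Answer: 197/261022 - 11*I*sqrt(3585)/783066 ≈ 0.00075473 - 0.00084108*I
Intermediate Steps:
l = -5 + 11*I*sqrt(3585) (l = -5 + sqrt(-30055 - 403730) = -5 + sqrt(-433785) = -5 + 11*I*sqrt(3585) ≈ -5.0 + 658.62*I)
1/(C(z, 596) + l) = 1/(596 + (-5 + 11*I*sqrt(3585))) = 1/(591 + 11*I*sqrt(3585))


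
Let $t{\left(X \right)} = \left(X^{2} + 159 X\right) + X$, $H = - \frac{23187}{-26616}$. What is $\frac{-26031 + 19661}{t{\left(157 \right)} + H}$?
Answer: $- \frac{56514640}{441558297} \approx -0.12799$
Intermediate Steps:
$H = \frac{7729}{8872}$ ($H = \left(-23187\right) \left(- \frac{1}{26616}\right) = \frac{7729}{8872} \approx 0.87117$)
$t{\left(X \right)} = X^{2} + 160 X$
$\frac{-26031 + 19661}{t{\left(157 \right)} + H} = \frac{-26031 + 19661}{157 \left(160 + 157\right) + \frac{7729}{8872}} = - \frac{6370}{157 \cdot 317 + \frac{7729}{8872}} = - \frac{6370}{49769 + \frac{7729}{8872}} = - \frac{6370}{\frac{441558297}{8872}} = \left(-6370\right) \frac{8872}{441558297} = - \frac{56514640}{441558297}$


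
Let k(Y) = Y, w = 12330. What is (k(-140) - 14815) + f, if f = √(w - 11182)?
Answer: -14955 + 2*√287 ≈ -14921.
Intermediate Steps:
f = 2*√287 (f = √(12330 - 11182) = √1148 = 2*√287 ≈ 33.882)
(k(-140) - 14815) + f = (-140 - 14815) + 2*√287 = -14955 + 2*√287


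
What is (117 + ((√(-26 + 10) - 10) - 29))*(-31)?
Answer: -2418 - 124*I ≈ -2418.0 - 124.0*I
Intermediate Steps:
(117 + ((√(-26 + 10) - 10) - 29))*(-31) = (117 + ((√(-16) - 10) - 29))*(-31) = (117 + ((4*I - 10) - 29))*(-31) = (117 + ((-10 + 4*I) - 29))*(-31) = (117 + (-39 + 4*I))*(-31) = (78 + 4*I)*(-31) = -2418 - 124*I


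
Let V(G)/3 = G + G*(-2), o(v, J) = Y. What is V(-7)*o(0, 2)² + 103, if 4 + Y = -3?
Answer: 1132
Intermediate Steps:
Y = -7 (Y = -4 - 3 = -7)
o(v, J) = -7
V(G) = -3*G (V(G) = 3*(G + G*(-2)) = 3*(G - 2*G) = 3*(-G) = -3*G)
V(-7)*o(0, 2)² + 103 = -3*(-7)*(-7)² + 103 = 21*49 + 103 = 1029 + 103 = 1132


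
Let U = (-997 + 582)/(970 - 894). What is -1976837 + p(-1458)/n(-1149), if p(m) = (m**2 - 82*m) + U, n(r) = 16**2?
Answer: -38290696767/19456 ≈ -1.9681e+6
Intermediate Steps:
U = -415/76 ≈ -5.4605
n(r) = 256
p(m) = -415/76 + m**2 - 82*m (p(m) = (m**2 - 82*m) - 415/76 = -415/76 + m**2 - 82*m)
-1976837 + p(-1458)/n(-1149) = -1976837 + (-415/76 + (-1458)**2 - 82*(-1458))/256 = -1976837 + (-415/76 + 2125764 + 119556)*(1/256) = -1976837 + (170643905/76)*(1/256) = -1976837 + 170643905/19456 = -38290696767/19456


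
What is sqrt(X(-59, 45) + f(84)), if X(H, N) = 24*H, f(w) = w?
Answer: 6*I*sqrt(37) ≈ 36.497*I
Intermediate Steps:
sqrt(X(-59, 45) + f(84)) = sqrt(24*(-59) + 84) = sqrt(-1416 + 84) = sqrt(-1332) = 6*I*sqrt(37)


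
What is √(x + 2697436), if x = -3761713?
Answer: 3*I*√118253 ≈ 1031.6*I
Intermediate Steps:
√(x + 2697436) = √(-3761713 + 2697436) = √(-1064277) = 3*I*√118253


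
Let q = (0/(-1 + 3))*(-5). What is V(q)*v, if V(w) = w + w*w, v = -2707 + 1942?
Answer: 0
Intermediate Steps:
v = -765
q = 0 (q = (0/2)*(-5) = (0*(1/2))*(-5) = 0*(-5) = 0)
V(w) = w + w**2
V(q)*v = (0*(1 + 0))*(-765) = (0*1)*(-765) = 0*(-765) = 0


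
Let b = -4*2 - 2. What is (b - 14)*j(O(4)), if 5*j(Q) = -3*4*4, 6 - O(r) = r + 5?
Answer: 1152/5 ≈ 230.40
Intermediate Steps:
b = -10 (b = -8 - 2 = -10)
O(r) = 1 - r (O(r) = 6 - (r + 5) = 6 - (5 + r) = 6 + (-5 - r) = 1 - r)
j(Q) = -48/5 (j(Q) = (-3*4*4)/5 = (-12*4)/5 = (1/5)*(-48) = -48/5)
(b - 14)*j(O(4)) = (-10 - 14)*(-48/5) = -24*(-48/5) = 1152/5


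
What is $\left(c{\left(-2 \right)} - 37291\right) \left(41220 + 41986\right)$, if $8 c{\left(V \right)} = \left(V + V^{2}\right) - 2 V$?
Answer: $- \frac{6205545083}{2} \approx -3.1028 \cdot 10^{9}$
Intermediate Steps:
$c{\left(V \right)} = - \frac{V}{8} + \frac{V^{2}}{8}$ ($c{\left(V \right)} = \frac{\left(V + V^{2}\right) - 2 V}{8} = \frac{V^{2} - V}{8} = - \frac{V}{8} + \frac{V^{2}}{8}$)
$\left(c{\left(-2 \right)} - 37291\right) \left(41220 + 41986\right) = \left(\frac{1}{8} \left(-2\right) \left(-1 - 2\right) - 37291\right) \left(41220 + 41986\right) = \left(\frac{1}{8} \left(-2\right) \left(-3\right) - 37291\right) 83206 = \left(\frac{3}{4} - 37291\right) 83206 = \left(- \frac{149161}{4}\right) 83206 = - \frac{6205545083}{2}$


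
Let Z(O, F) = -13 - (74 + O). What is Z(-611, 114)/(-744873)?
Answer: -524/744873 ≈ -0.00070348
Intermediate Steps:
Z(O, F) = -87 - O (Z(O, F) = -13 + (-74 - O) = -87 - O)
Z(-611, 114)/(-744873) = (-87 - 1*(-611))/(-744873) = (-87 + 611)*(-1/744873) = 524*(-1/744873) = -524/744873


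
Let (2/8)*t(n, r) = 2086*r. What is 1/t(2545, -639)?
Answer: -1/5331816 ≈ -1.8755e-7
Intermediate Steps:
t(n, r) = 8344*r (t(n, r) = 4*(2086*r) = 8344*r)
1/t(2545, -639) = 1/(8344*(-639)) = 1/(-5331816) = -1/5331816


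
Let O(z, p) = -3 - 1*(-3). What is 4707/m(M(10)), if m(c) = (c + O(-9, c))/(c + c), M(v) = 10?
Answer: 9414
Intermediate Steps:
O(z, p) = 0 (O(z, p) = -3 + 3 = 0)
m(c) = 1/2 (m(c) = (c + 0)/(c + c) = c/((2*c)) = c*(1/(2*c)) = 1/2)
4707/m(M(10)) = 4707/(1/2) = 4707*2 = 9414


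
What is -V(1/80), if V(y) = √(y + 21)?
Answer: -41*√5/20 ≈ -4.5839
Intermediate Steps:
V(y) = √(21 + y)
-V(1/80) = -√(21 + 1/80) = -√(1681/80) = -41*√5/20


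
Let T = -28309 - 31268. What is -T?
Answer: 59577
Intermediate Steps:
T = -59577
-T = -1*(-59577) = 59577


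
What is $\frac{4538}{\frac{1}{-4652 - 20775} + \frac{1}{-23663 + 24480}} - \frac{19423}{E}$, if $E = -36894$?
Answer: $\frac{1739031619703489}{453980670} \approx 3.8306 \cdot 10^{6}$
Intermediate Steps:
$\frac{4538}{\frac{1}{-4652 - 20775} + \frac{1}{-23663 + 24480}} - \frac{19423}{E} = \frac{4538}{\frac{1}{-4652 - 20775} + \frac{1}{-23663 + 24480}} - \frac{19423}{-36894} = \frac{4538}{\frac{1}{-25427} + \frac{1}{817}} - - \frac{19423}{36894} = \frac{4538}{- \frac{1}{25427} + \frac{1}{817}} + \frac{19423}{36894} = \frac{4538}{\frac{24610}{20773859}} + \frac{19423}{36894} = 4538 \cdot \frac{20773859}{24610} + \frac{19423}{36894} = \frac{47135886071}{12305} + \frac{19423}{36894} = \frac{1739031619703489}{453980670}$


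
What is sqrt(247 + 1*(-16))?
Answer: sqrt(231) ≈ 15.199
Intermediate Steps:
sqrt(247 + 1*(-16)) = sqrt(247 - 16) = sqrt(231)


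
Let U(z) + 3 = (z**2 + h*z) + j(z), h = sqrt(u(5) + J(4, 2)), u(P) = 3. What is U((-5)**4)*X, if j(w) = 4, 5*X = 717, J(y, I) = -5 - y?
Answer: 280078842/5 + 89625*I*sqrt(6) ≈ 5.6016e+7 + 2.1954e+5*I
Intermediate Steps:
X = 717/5 (X = (1/5)*717 = 717/5 ≈ 143.40)
h = I*sqrt(6) (h = sqrt(3 + (-5 - 1*4)) = sqrt(3 + (-5 - 4)) = sqrt(3 - 9) = sqrt(-6) = I*sqrt(6) ≈ 2.4495*I)
U(z) = 1 + z**2 + I*z*sqrt(6) (U(z) = -3 + ((z**2 + (I*sqrt(6))*z) + 4) = -3 + ((z**2 + I*z*sqrt(6)) + 4) = -3 + (4 + z**2 + I*z*sqrt(6)) = 1 + z**2 + I*z*sqrt(6))
U((-5)**4)*X = (1 + ((-5)**4)**2 + I*(-5)**4*sqrt(6))*(717/5) = (1 + 625**2 + I*625*sqrt(6))*(717/5) = (1 + 390625 + 625*I*sqrt(6))*(717/5) = (390626 + 625*I*sqrt(6))*(717/5) = 280078842/5 + 89625*I*sqrt(6)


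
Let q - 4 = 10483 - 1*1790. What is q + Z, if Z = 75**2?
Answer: 14322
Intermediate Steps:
Z = 5625
q = 8697 (q = 4 + (10483 - 1*1790) = 4 + (10483 - 1790) = 4 + 8693 = 8697)
q + Z = 8697 + 5625 = 14322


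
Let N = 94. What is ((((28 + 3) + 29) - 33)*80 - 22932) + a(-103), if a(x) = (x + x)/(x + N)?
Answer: -186742/9 ≈ -20749.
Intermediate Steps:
a(x) = 2*x/(94 + x) (a(x) = (x + x)/(x + 94) = (2*x)/(94 + x) = 2*x/(94 + x))
((((28 + 3) + 29) - 33)*80 - 22932) + a(-103) = ((((28 + 3) + 29) - 33)*80 - 22932) + 2*(-103)/(94 - 103) = (((31 + 29) - 33)*80 - 22932) + 2*(-103)/(-9) = ((60 - 33)*80 - 22932) + 2*(-103)*(-⅑) = (27*80 - 22932) + 206/9 = (2160 - 22932) + 206/9 = -20772 + 206/9 = -186742/9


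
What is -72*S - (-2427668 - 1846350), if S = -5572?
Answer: 4675202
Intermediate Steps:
-72*S - (-2427668 - 1846350) = -72*(-5572) - (-2427668 - 1846350) = 401184 - 1*(-4274018) = 401184 + 4274018 = 4675202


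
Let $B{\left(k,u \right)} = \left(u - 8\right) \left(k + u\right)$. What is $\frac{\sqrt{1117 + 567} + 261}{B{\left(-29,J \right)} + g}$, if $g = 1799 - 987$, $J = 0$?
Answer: $\frac{1}{4} + \frac{\sqrt{421}}{522} \approx 0.28931$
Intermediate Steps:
$g = 812$ ($g = 1799 - 987 = 812$)
$B{\left(k,u \right)} = \left(-8 + u\right) \left(k + u\right)$
$\frac{\sqrt{1117 + 567} + 261}{B{\left(-29,J \right)} + g} = \frac{\sqrt{1117 + 567} + 261}{\left(0^{2} - -232 - 0 - 0\right) + 812} = \frac{\sqrt{1684} + 261}{\left(0 + 232 + 0 + 0\right) + 812} = \frac{2 \sqrt{421} + 261}{232 + 812} = \frac{261 + 2 \sqrt{421}}{1044} = \left(261 + 2 \sqrt{421}\right) \frac{1}{1044} = \frac{1}{4} + \frac{\sqrt{421}}{522}$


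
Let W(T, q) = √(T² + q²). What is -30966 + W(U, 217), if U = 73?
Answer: -30966 + √52418 ≈ -30737.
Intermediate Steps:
-30966 + W(U, 217) = -30966 + √(73² + 217²) = -30966 + √(5329 + 47089) = -30966 + √52418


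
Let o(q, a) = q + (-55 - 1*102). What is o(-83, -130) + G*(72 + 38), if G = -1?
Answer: -350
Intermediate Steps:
o(q, a) = -157 + q (o(q, a) = q + (-55 - 102) = q - 157 = -157 + q)
o(-83, -130) + G*(72 + 38) = (-157 - 83) - (72 + 38) = -240 - 1*110 = -240 - 110 = -350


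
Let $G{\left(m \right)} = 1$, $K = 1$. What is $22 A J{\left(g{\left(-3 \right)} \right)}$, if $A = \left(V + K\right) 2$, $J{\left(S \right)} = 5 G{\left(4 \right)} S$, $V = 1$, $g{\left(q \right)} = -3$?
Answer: $-1320$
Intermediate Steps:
$J{\left(S \right)} = 5 S$ ($J{\left(S \right)} = 5 \cdot 1 S = 5 S$)
$A = 4$ ($A = \left(1 + 1\right) 2 = 2 \cdot 2 = 4$)
$22 A J{\left(g{\left(-3 \right)} \right)} = 22 \cdot 4 \cdot 5 \left(-3\right) = 88 \left(-15\right) = -1320$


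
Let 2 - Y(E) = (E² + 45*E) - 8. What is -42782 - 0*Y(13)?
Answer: -42782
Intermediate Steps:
Y(E) = 10 - E² - 45*E (Y(E) = 2 - ((E² + 45*E) - 8) = 2 - (-8 + E² + 45*E) = 2 + (8 - E² - 45*E) = 10 - E² - 45*E)
-42782 - 0*Y(13) = -42782 - 0*(10 - 1*13² - 45*13) = -42782 - 0*(10 - 1*169 - 585) = -42782 - 0*(10 - 169 - 585) = -42782 - 0*(-744) = -42782 - 1*0 = -42782 + 0 = -42782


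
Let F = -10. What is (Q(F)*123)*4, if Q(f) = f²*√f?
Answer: 49200*I*√10 ≈ 1.5558e+5*I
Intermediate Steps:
Q(f) = f^(5/2)
(Q(F)*123)*4 = ((-10)^(5/2)*123)*4 = ((100*I*√10)*123)*4 = (12300*I*√10)*4 = 49200*I*√10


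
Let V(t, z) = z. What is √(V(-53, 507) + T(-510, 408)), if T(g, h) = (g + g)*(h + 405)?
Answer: I*√828753 ≈ 910.36*I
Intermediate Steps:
T(g, h) = 2*g*(405 + h) (T(g, h) = (2*g)*(405 + h) = 2*g*(405 + h))
√(V(-53, 507) + T(-510, 408)) = √(507 + 2*(-510)*(405 + 408)) = √(507 + 2*(-510)*813) = √(507 - 829260) = √(-828753) = I*√828753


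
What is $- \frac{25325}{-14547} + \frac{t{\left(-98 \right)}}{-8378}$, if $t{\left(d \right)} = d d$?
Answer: $\frac{36231731}{60937383} \approx 0.59457$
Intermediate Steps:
$t{\left(d \right)} = d^{2}$
$- \frac{25325}{-14547} + \frac{t{\left(-98 \right)}}{-8378} = - \frac{25325}{-14547} + \frac{\left(-98\right)^{2}}{-8378} = \left(-25325\right) \left(- \frac{1}{14547}\right) + 9604 \left(- \frac{1}{8378}\right) = \frac{25325}{14547} - \frac{4802}{4189} = \frac{36231731}{60937383}$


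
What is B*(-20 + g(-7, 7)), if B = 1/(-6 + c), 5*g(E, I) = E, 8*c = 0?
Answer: 107/30 ≈ 3.5667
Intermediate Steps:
c = 0 (c = (1/8)*0 = 0)
g(E, I) = E/5
B = -1/6 (B = 1/(-6 + 0) = 1/(-6) = -1/6 ≈ -0.16667)
B*(-20 + g(-7, 7)) = -(-20 + (1/5)*(-7))/6 = -(-20 - 7/5)/6 = -1/6*(-107/5) = 107/30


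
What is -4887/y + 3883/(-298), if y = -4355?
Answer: -15454139/1297790 ≈ -11.908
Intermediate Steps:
-4887/y + 3883/(-298) = -4887/(-4355) + 3883/(-298) = -4887*(-1/4355) + 3883*(-1/298) = 4887/4355 - 3883/298 = -15454139/1297790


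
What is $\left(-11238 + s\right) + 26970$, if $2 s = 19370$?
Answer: $25417$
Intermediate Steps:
$s = 9685$ ($s = \frac{1}{2} \cdot 19370 = 9685$)
$\left(-11238 + s\right) + 26970 = \left(-11238 + 9685\right) + 26970 = -1553 + 26970 = 25417$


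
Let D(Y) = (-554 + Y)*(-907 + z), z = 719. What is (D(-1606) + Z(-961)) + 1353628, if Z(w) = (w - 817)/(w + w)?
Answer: 1691080277/961 ≈ 1.7597e+6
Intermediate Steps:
D(Y) = 104152 - 188*Y (D(Y) = (-554 + Y)*(-907 + 719) = (-554 + Y)*(-188) = 104152 - 188*Y)
Z(w) = (-817 + w)/(2*w) (Z(w) = (-817 + w)/((2*w)) = (-817 + w)*(1/(2*w)) = (-817 + w)/(2*w))
(D(-1606) + Z(-961)) + 1353628 = ((104152 - 188*(-1606)) + (½)*(-817 - 961)/(-961)) + 1353628 = ((104152 + 301928) + (½)*(-1/961)*(-1778)) + 1353628 = (406080 + 889/961) + 1353628 = 390243769/961 + 1353628 = 1691080277/961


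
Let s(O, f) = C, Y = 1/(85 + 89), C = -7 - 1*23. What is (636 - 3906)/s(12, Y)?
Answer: 109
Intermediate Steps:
C = -30 (C = -7 - 23 = -30)
Y = 1/174 ≈ 0.0057471
s(O, f) = -30
(636 - 3906)/s(12, Y) = (636 - 3906)/(-30) = -3270*(-1/30) = 109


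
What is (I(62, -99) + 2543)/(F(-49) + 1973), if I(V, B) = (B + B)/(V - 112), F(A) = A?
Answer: 2449/1850 ≈ 1.3238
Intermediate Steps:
I(V, B) = 2*B/(-112 + V) (I(V, B) = (2*B)/(-112 + V) = 2*B/(-112 + V))
(I(62, -99) + 2543)/(F(-49) + 1973) = (2*(-99)/(-112 + 62) + 2543)/(-49 + 1973) = (2*(-99)/(-50) + 2543)/1924 = (2*(-99)*(-1/50) + 2543)*(1/1924) = (99/25 + 2543)*(1/1924) = (63674/25)*(1/1924) = 2449/1850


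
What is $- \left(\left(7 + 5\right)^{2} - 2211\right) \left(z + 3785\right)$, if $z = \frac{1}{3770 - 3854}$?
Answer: $\frac{219059971}{28} \approx 7.8236 \cdot 10^{6}$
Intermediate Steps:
$z = - \frac{1}{84}$ ($z = \frac{1}{-84} = - \frac{1}{84} \approx -0.011905$)
$- \left(\left(7 + 5\right)^{2} - 2211\right) \left(z + 3785\right) = - \left(\left(7 + 5\right)^{2} - 2211\right) \left(- \frac{1}{84} + 3785\right) = - \frac{\left(12^{2} - 2211\right) 317939}{84} = - \frac{\left(144 - 2211\right) 317939}{84} = - \frac{\left(-2067\right) 317939}{84} = \left(-1\right) \left(- \frac{219059971}{28}\right) = \frac{219059971}{28}$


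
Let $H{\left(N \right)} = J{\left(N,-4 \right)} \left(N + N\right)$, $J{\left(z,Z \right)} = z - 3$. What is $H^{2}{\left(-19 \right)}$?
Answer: $698896$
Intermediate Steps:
$J{\left(z,Z \right)} = -3 + z$
$H{\left(N \right)} = 2 N \left(-3 + N\right)$ ($H{\left(N \right)} = \left(-3 + N\right) \left(N + N\right) = \left(-3 + N\right) 2 N = 2 N \left(-3 + N\right)$)
$H^{2}{\left(-19 \right)} = \left(2 \left(-19\right) \left(-3 - 19\right)\right)^{2} = \left(2 \left(-19\right) \left(-22\right)\right)^{2} = 836^{2} = 698896$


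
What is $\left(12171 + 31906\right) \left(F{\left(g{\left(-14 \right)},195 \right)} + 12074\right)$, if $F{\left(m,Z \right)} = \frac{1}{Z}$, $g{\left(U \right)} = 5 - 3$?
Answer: $\frac{103776255187}{195} \approx 5.3219 \cdot 10^{8}$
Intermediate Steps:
$g{\left(U \right)} = 2$ ($g{\left(U \right)} = 5 - 3 = 2$)
$\left(12171 + 31906\right) \left(F{\left(g{\left(-14 \right)},195 \right)} + 12074\right) = \left(12171 + 31906\right) \left(\frac{1}{195} + 12074\right) = 44077 \left(\frac{1}{195} + 12074\right) = 44077 \cdot \frac{2354431}{195} = \frac{103776255187}{195}$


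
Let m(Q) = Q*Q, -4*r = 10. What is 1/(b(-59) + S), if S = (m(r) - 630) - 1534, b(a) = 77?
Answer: -4/8323 ≈ -0.00048060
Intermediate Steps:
r = -5/2 (r = -¼*10 = -5/2 ≈ -2.5000)
m(Q) = Q²
S = -8631/4 (S = ((-5/2)² - 630) - 1534 = (25/4 - 630) - 1534 = -2495/4 - 1534 = -8631/4 ≈ -2157.8)
1/(b(-59) + S) = 1/(77 - 8631/4) = 1/(-8323/4) = -4/8323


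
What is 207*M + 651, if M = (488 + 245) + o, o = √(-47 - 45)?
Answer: 152382 + 414*I*√23 ≈ 1.5238e+5 + 1985.5*I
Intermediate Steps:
o = 2*I*√23 (o = √(-92) = 2*I*√23 ≈ 9.5917*I)
M = 733 + 2*I*√23 (M = (488 + 245) + 2*I*√23 = 733 + 2*I*√23 ≈ 733.0 + 9.5917*I)
207*M + 651 = 207*(733 + 2*I*√23) + 651 = (151731 + 414*I*√23) + 651 = 152382 + 414*I*√23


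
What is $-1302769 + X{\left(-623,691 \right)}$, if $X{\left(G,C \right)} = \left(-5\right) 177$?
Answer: $-1303654$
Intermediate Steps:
$X{\left(G,C \right)} = -885$
$-1302769 + X{\left(-623,691 \right)} = -1302769 - 885 = -1303654$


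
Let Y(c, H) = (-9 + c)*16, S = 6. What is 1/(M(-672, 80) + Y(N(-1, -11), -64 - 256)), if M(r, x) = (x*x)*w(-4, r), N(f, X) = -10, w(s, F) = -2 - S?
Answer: -1/51504 ≈ -1.9416e-5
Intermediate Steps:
w(s, F) = -8 (w(s, F) = -2 - 1*6 = -2 - 6 = -8)
M(r, x) = -8*x**2 (M(r, x) = (x*x)*(-8) = x**2*(-8) = -8*x**2)
Y(c, H) = -144 + 16*c
1/(M(-672, 80) + Y(N(-1, -11), -64 - 256)) = 1/(-8*80**2 + (-144 + 16*(-10))) = 1/(-8*6400 + (-144 - 160)) = 1/(-51200 - 304) = 1/(-51504) = -1/51504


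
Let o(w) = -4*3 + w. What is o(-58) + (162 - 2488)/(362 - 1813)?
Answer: -99244/1451 ≈ -68.397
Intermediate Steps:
o(w) = -12 + w
o(-58) + (162 - 2488)/(362 - 1813) = (-12 - 58) + (162 - 2488)/(362 - 1813) = -70 - 2326/(-1451) = -70 - 2326*(-1/1451) = -70 + 2326/1451 = -99244/1451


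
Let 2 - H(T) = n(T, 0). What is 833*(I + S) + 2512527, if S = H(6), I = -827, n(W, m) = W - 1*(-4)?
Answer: 1816972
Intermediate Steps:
n(W, m) = 4 + W (n(W, m) = W + 4 = 4 + W)
H(T) = -2 - T (H(T) = 2 - (4 + T) = 2 + (-4 - T) = -2 - T)
S = -8 (S = -2 - 1*6 = -2 - 6 = -8)
833*(I + S) + 2512527 = 833*(-827 - 8) + 2512527 = 833*(-835) + 2512527 = -695555 + 2512527 = 1816972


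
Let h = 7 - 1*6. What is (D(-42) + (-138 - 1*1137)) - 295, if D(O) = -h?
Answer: -1571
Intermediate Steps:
h = 1 (h = 7 - 6 = 1)
D(O) = -1 (D(O) = -1*1 = -1)
(D(-42) + (-138 - 1*1137)) - 295 = (-1 + (-138 - 1*1137)) - 295 = (-1 + (-138 - 1137)) - 295 = (-1 - 1275) - 295 = -1276 - 295 = -1571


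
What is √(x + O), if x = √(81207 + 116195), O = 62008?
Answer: √(62008 + √197402) ≈ 249.90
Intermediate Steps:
x = √197402 ≈ 444.30
√(x + O) = √(√197402 + 62008) = √(62008 + √197402)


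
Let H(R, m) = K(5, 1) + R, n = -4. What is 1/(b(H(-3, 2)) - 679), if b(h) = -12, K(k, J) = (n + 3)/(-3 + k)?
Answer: -1/691 ≈ -0.0014472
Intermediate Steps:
K(k, J) = -1/(-3 + k) (K(k, J) = (-4 + 3)/(-3 + k) = -1/(-3 + k))
H(R, m) = -½ + R (H(R, m) = -1/(-3 + 5) + R = -1/2 + R = -1*½ + R = -½ + R)
1/(b(H(-3, 2)) - 679) = 1/(-12 - 679) = 1/(-691) = -1/691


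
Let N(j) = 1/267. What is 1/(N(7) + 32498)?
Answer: 267/8676967 ≈ 3.0771e-5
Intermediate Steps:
N(j) = 1/267
1/(N(7) + 32498) = 1/(1/267 + 32498) = 1/(8676967/267) = 267/8676967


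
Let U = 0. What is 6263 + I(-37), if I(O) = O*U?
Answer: 6263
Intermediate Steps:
I(O) = 0 (I(O) = O*0 = 0)
6263 + I(-37) = 6263 + 0 = 6263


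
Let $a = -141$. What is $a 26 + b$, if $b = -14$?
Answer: $-3680$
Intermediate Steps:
$a 26 + b = \left(-141\right) 26 - 14 = -3666 - 14 = -3680$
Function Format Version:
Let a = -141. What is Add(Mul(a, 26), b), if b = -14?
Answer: -3680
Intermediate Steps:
Add(Mul(a, 26), b) = Add(Mul(-141, 26), -14) = Add(-3666, -14) = -3680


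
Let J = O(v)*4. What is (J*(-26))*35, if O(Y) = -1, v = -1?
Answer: 3640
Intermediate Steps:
J = -4 (J = -1*4 = -4)
(J*(-26))*35 = -4*(-26)*35 = 104*35 = 3640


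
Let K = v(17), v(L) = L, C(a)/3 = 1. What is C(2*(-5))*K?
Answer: 51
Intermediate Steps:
C(a) = 3 (C(a) = 3*1 = 3)
K = 17
C(2*(-5))*K = 3*17 = 51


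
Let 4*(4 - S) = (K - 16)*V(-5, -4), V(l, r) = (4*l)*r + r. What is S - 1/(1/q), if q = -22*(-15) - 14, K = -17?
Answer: 315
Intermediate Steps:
q = 316 (q = 330 - 14 = 316)
V(l, r) = r + 4*l*r (V(l, r) = 4*l*r + r = r + 4*l*r)
S = 631 (S = 4 - (-17 - 16)*(-4*(1 + 4*(-5)))/4 = 4 - (-33)*(-4*(1 - 20))/4 = 4 - (-33)*(-4*(-19))/4 = 4 - (-33)*76/4 = 4 - ¼*(-2508) = 4 + 627 = 631)
S - 1/(1/q) = 631 - 1/(1/316) = 631 - 1/1/316 = 631 - 1*316 = 631 - 316 = 315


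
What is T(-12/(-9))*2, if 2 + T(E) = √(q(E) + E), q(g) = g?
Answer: -4 + 4*√6/3 ≈ -0.73401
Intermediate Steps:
T(E) = -2 + √2*√E (T(E) = -2 + √(E + E) = -2 + √(2*E) = -2 + √2*√E)
T(-12/(-9))*2 = (-2 + √2*√(-12/(-9)))*2 = (-2 + √2*√(-12*(-⅑)))*2 = (-2 + √2*√(4/3))*2 = (-2 + √2*(2*√3/3))*2 = (-2 + 2*√6/3)*2 = -4 + 4*√6/3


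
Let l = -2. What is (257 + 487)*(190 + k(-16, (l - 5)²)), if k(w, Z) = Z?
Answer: 177816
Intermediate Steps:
(257 + 487)*(190 + k(-16, (l - 5)²)) = (257 + 487)*(190 + (-2 - 5)²) = 744*(190 + (-7)²) = 744*(190 + 49) = 744*239 = 177816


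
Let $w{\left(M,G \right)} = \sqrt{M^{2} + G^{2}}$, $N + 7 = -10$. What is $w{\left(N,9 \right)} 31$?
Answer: $31 \sqrt{370} \approx 596.3$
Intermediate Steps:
$N = -17$ ($N = -7 - 10 = -17$)
$w{\left(M,G \right)} = \sqrt{G^{2} + M^{2}}$
$w{\left(N,9 \right)} 31 = \sqrt{9^{2} + \left(-17\right)^{2}} \cdot 31 = \sqrt{81 + 289} \cdot 31 = \sqrt{370} \cdot 31 = 31 \sqrt{370}$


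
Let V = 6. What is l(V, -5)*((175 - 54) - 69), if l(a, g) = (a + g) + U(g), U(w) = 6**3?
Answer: 11284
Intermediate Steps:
U(w) = 216
l(a, g) = 216 + a + g (l(a, g) = (a + g) + 216 = 216 + a + g)
l(V, -5)*((175 - 54) - 69) = (216 + 6 - 5)*((175 - 54) - 69) = 217*(121 - 69) = 217*52 = 11284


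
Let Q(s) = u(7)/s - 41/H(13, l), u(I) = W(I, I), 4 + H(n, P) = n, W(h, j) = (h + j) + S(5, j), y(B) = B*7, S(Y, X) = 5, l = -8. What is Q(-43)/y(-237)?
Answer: 1934/642033 ≈ 0.0030123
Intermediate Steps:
y(B) = 7*B
W(h, j) = 5 + h + j (W(h, j) = (h + j) + 5 = 5 + h + j)
H(n, P) = -4 + n
u(I) = 5 + 2*I (u(I) = 5 + I + I = 5 + 2*I)
Q(s) = -41/9 + 19/s (Q(s) = (5 + 2*7)/s - 41/(-4 + 13) = (5 + 14)/s - 41/9 = 19/s - 41*1/9 = 19/s - 41/9 = -41/9 + 19/s)
Q(-43)/y(-237) = (-41/9 + 19/(-43))/((7*(-237))) = (-41/9 + 19*(-1/43))/(-1659) = (-41/9 - 19/43)*(-1/1659) = -1934/387*(-1/1659) = 1934/642033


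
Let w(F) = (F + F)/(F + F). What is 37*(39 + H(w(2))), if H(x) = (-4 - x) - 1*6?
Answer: 1036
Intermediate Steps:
w(F) = 1 (w(F) = (2*F)/((2*F)) = (2*F)*(1/(2*F)) = 1)
H(x) = -10 - x (H(x) = (-4 - x) - 6 = -10 - x)
37*(39 + H(w(2))) = 37*(39 + (-10 - 1*1)) = 37*(39 + (-10 - 1)) = 37*(39 - 11) = 37*28 = 1036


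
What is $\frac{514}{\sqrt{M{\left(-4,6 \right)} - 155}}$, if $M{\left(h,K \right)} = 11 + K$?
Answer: $- \frac{257 i \sqrt{138}}{69} \approx - 43.755 i$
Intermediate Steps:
$\frac{514}{\sqrt{M{\left(-4,6 \right)} - 155}} = \frac{514}{\sqrt{\left(11 + 6\right) - 155}} = \frac{514}{\sqrt{17 - 155}} = \frac{514}{\sqrt{-138}} = \frac{514}{i \sqrt{138}} = 514 \left(- \frac{i \sqrt{138}}{138}\right) = - \frac{257 i \sqrt{138}}{69}$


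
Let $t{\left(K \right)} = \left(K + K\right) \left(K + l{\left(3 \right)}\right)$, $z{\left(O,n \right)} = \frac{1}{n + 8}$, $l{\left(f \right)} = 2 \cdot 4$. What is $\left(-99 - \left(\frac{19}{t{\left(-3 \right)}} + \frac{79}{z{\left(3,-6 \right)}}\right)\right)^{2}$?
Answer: $\frac{59151481}{900} \approx 65724.0$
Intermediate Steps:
$l{\left(f \right)} = 8$
$z{\left(O,n \right)} = \frac{1}{8 + n}$
$t{\left(K \right)} = 2 K \left(8 + K\right)$ ($t{\left(K \right)} = \left(K + K\right) \left(K + 8\right) = 2 K \left(8 + K\right)$)
$\left(-99 - \left(\frac{19}{t{\left(-3 \right)}} + \frac{79}{z{\left(3,-6 \right)}}\right)\right)^{2} = \left(-99 - \left(158 + 19 \left(- \frac{1}{6 \left(8 - 3\right)}\right)\right)\right)^{2} = \left(-99 - \left(158 - \frac{19}{30}\right)\right)^{2} = \left(-99 - \frac{4721}{30}\right)^{2} = \left(- \frac{7691}{30}\right)^{2} = \frac{59151481}{900}$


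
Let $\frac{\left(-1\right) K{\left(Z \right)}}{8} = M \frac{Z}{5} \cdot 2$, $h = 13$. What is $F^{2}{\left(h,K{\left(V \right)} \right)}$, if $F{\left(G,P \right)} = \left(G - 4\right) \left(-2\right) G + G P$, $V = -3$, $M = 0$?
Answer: $54756$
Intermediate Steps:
$K{\left(Z \right)} = 0$ ($K{\left(Z \right)} = - 8 \cdot 0 \frac{Z}{5} \cdot 2 = - 8 \cdot 0 \cdot 2 = \left(-8\right) 0 = 0$)
$F{\left(G,P \right)} = G P + G \left(8 - 2 G\right)$ ($F{\left(G,P \right)} = \left(-4 + G\right) \left(-2\right) G + G P = \left(8 - 2 G\right) G + G P = G \left(8 - 2 G\right) + G P = G P + G \left(8 - 2 G\right)$)
$F^{2}{\left(h,K{\left(V \right)} \right)} = \left(13 \left(8 + 0 - 26\right)\right)^{2} = \left(13 \left(-18\right)\right)^{2} = \left(-234\right)^{2} = 54756$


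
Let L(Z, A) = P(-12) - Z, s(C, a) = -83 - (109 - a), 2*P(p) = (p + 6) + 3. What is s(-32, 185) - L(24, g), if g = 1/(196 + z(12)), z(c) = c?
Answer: 37/2 ≈ 18.500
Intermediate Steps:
P(p) = 9/2 + p/2 (P(p) = ((p + 6) + 3)/2 = ((6 + p) + 3)/2 = (9 + p)/2 = 9/2 + p/2)
g = 1/208 (g = 1/(196 + 12) = 1/208 ≈ 0.0048077)
s(C, a) = -192 + a (s(C, a) = -83 + (-109 + a) = -192 + a)
L(Z, A) = -3/2 - Z (L(Z, A) = (9/2 + (½)*(-12)) - Z = (9/2 - 6) - Z = -3/2 - Z)
s(-32, 185) - L(24, g) = (-192 + 185) - (-3/2 - 1*24) = -7 - (-3/2 - 24) = -7 - 1*(-51/2) = -7 + 51/2 = 37/2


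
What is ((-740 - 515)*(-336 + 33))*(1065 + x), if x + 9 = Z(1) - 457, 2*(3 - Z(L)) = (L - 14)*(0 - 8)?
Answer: 209145750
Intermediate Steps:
Z(L) = -53 + 4*L (Z(L) = 3 - (L - 14)*(0 - 8)/2 = 3 - (-14 + L)*(-8)/2 = 3 - (112 - 8*L)/2 = 3 + (-56 + 4*L) = -53 + 4*L)
x = -515 (x = -9 + ((-53 + 4*1) - 457) = -9 + ((-53 + 4) - 457) = -9 + (-49 - 457) = -9 - 506 = -515)
((-740 - 515)*(-336 + 33))*(1065 + x) = ((-740 - 515)*(-336 + 33))*(1065 - 515) = -1255*(-303)*550 = 380265*550 = 209145750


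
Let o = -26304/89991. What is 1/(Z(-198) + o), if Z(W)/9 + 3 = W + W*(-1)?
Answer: -29997/818687 ≈ -0.036640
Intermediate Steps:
Z(W) = -27 (Z(W) = -27 + 9*(W + W*(-1)) = -27 + 9*(W - W) = -27 + 9*0 = -27 + 0 = -27)
o = -8768/29997 (o = -26304*1/89991 = -8768/29997 ≈ -0.29230)
1/(Z(-198) + o) = 1/(-27 - 8768/29997) = 1/(-818687/29997) = -29997/818687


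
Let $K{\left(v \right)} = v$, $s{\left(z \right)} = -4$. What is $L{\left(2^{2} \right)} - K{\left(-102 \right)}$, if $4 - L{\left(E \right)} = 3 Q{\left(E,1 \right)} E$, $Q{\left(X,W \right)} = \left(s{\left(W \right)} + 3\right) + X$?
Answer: $70$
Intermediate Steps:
$Q{\left(X,W \right)} = -1 + X$ ($Q{\left(X,W \right)} = \left(-4 + 3\right) + X = -1 + X$)
$L{\left(E \right)} = 4 - E \left(-3 + 3 E\right)$ ($L{\left(E \right)} = 4 - 3 \left(-1 + E\right) E = 4 - \left(-3 + 3 E\right) E = 4 - E \left(-3 + 3 E\right)$)
$L{\left(2^{2} \right)} - K{\left(-102 \right)} = \left(4 - 3 \cdot 2^{2} \left(-1 + 2^{2}\right)\right) - -102 = \left(4 - 12 \left(-1 + 4\right)\right) + 102 = \left(4 - 12 \cdot 3\right) + 102 = \left(4 - 36\right) + 102 = -32 + 102 = 70$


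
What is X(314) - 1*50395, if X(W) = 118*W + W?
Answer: -13029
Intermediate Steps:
X(W) = 119*W
X(314) - 1*50395 = 119*314 - 1*50395 = 37366 - 50395 = -13029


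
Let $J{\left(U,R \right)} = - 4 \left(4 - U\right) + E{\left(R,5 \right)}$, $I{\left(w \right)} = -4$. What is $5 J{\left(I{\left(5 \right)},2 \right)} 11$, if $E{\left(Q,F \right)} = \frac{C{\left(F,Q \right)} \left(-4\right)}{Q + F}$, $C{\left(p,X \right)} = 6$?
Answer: $- \frac{13640}{7} \approx -1948.6$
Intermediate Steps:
$E{\left(Q,F \right)} = - \frac{24}{F + Q}$ ($E{\left(Q,F \right)} = \frac{6 \left(-4\right)}{Q + F} = - \frac{24}{F + Q}$)
$J{\left(U,R \right)} = -16 - \frac{24}{5 + R} + 4 U$ ($J{\left(U,R \right)} = - 4 \left(4 - U\right) - \frac{24}{5 + R} = \left(-16 + 4 U\right) - \frac{24}{5 + R} = -16 - \frac{24}{5 + R} + 4 U$)
$5 J{\left(I{\left(5 \right)},2 \right)} 11 = 5 \frac{4 \left(-6 + \left(-4 - 4\right) \left(5 + 2\right)\right)}{5 + 2} \cdot 11 = 5 \frac{4 \left(-6 - 56\right)}{7} \cdot 11 = 5 \cdot 4 \cdot \frac{1}{7} \left(-6 - 56\right) 11 = 5 \cdot 4 \cdot \frac{1}{7} \left(-62\right) 11 = 5 \left(- \frac{248}{7}\right) 11 = \left(- \frac{1240}{7}\right) 11 = - \frac{13640}{7}$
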